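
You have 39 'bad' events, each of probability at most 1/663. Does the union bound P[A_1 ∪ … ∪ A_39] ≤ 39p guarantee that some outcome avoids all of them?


Union bound: P[∪_{i=1}^{39} A_i] ≤ Σ_i P[A_i] ≤ 39·p = 39·(1/663) = 1/17.
Numerically: 1/17 ≈ 0.0588235.
Is 1/17 < 1? YES.
Since P[∪ A_i] ≤ 1/17 < 1, the complement has P[∩ A_i^c] ≥ 1 − 1/17 = 16/17 > 0, so some outcome avoids every A_i.

39·p = 1/17 ≈ 0.0588235; existence CERTIFIED by the union bound.


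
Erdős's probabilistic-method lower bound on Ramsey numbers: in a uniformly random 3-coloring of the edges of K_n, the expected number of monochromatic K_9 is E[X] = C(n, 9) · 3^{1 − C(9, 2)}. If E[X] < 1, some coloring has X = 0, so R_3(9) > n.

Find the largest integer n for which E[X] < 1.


We need C(n, 9) · 3^{1 − 36} < 1, i.e. C(n, 9) < 3^{36 − 1} = 50031545098999707.
Check values of n near the boundary:
  n = 297: C(297, 9) = 43842345008337645; 43842345008337645 < 50031545098999707? YES
  n = 298: C(298, 9) = 45207677551849890; 45207677551849890 < 50031545098999707? YES
  n = 299: C(299, 9) = 46610674441390059; 46610674441390059 < 50031545098999707? YES
  n = 300: C(300, 9) = 48052241692154700; 48052241692154700 < 50031545098999707? YES
  n = 301: C(301, 9) = 49533303936090975; 49533303936090975 < 50031545098999707? YES
  n = 302: C(302, 9) = 51054804739588650; 51054804739588650 < 50031545098999707? NO
  n = 303: C(303, 9) = 52617706925494425; 52617706925494425 < 50031545098999707? NO
The largest n with C(n, 9) < 50031545098999707 is n = 301 (where E[X] = 16511101312030325/16677181699666569 ≈ 0.9900415). Hence R_3(9) > 301, i.e. R_3(9) ≥ 302.

Largest n = 301; hence R_3(9) > 301.


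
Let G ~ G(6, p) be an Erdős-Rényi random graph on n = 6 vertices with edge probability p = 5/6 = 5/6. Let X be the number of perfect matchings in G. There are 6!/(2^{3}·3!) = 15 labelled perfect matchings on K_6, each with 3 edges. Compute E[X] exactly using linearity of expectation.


K_6 has 6!/(2^{3}·3!) = 15 labelled perfect matchings.
For each such perfect matching H, let X_H = 1 if all 3 edges of H are present in G. Then P[X_H = 1] = p^{3} = (5/6)^{3} = 125/216.
By linearity: E[X] = Σ_H E[X_H] = 15 · p^{3} = 15 · 125/216 = 625/72.
Numerically: E[X] ≈ 8.6806.

E[X] = 15 · (5/6)^{3} = 625/72 ≈ 8.6806.


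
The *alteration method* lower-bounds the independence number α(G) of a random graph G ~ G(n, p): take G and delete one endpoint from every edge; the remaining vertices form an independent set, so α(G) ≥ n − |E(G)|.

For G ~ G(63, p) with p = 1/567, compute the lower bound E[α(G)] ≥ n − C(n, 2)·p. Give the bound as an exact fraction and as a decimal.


E[|E(G)|] = C(63, 2)·p = 1953 · (1/567) = 31/9.
E[α(G)] ≥ n − E[|E(G)|] = 63 − 31/9 = 536/9.
Numerically: ≈ 59.555556.
(This is only a lower bound; the true E[α(G)] may be larger.)

E[α(G)] ≥ 536/9 ≈ 59.555556.


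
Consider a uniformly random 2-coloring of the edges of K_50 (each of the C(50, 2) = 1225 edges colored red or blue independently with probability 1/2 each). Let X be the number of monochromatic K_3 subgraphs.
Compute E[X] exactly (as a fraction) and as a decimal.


Let X = Σ_S X_S over the C(50, 3) = 19600 subsets S of size 3, where X_S = 1 if the K_3 on S is monochromatic.
For a fixed S, the K_3 on S has C(3, 2) = 3 edges. P[all 3 edges red] = (1/2)^3, and likewise for blue, so P[monochromatic] = 2·(1/2)^3 = 2^{1 − 3} = 1/4.
By linearity of expectation: E[X] = C(50, 3) · 2^{1 − 3} = 19600 · 1/4 = 4900.
Numerically: E[X] ≈ 4900.000000.

E[X] = C(50,3)·2^(1−C(3,2)) = 4900 ≈ 4900.000000.


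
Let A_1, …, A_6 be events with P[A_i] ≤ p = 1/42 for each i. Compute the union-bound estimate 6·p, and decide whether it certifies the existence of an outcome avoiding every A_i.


Union bound: P[∪_{i=1}^{6} A_i] ≤ Σ_i P[A_i] ≤ 6·p = 6·(1/42) = 1/7.
Numerically: 1/7 ≈ 0.14286.
Is 1/7 < 1? YES.
Since P[∪ A_i] ≤ 1/7 < 1, the complement has P[∩ A_i^c] ≥ 1 − 1/7 = 6/7 > 0, so some outcome avoids every A_i.

6·p = 1/7 ≈ 0.14286; existence CERTIFIED by the union bound.


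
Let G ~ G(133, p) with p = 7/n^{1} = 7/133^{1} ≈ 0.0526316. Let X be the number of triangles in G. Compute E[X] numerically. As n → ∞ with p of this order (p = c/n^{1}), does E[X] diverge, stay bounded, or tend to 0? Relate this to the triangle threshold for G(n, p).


Number of potential triangles: C(133, 3) = 383306.
Each occurs with probability p³ ≈ (0.0526316)³ ≈ 1.45793847e-04.
By linearity: E[X] = C(133, 3)·p³ ≈ 383306 · 1.45793847e-04 ≈ 55.883657.
Here α = 1, so p = 7/n is exactly at the triangle threshold p ~ 1/n. Asymptotically E[X] → c³/6 = 7³/6 = 343/6 ≈ 57.166667, a bounded constant. In this regime the triangle count is asymptotically Poisson(c³/6).

E[X] ≈ 55.883657; in regime p = Θ(1/n^{1}) E[X] stays bounded (at the triangle threshold p ~ 1/n).


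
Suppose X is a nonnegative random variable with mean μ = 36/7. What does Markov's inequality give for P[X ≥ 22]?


μ = E[X] = 36/7, a = 22.
Markov: P[X ≥ 22] ≤ μ/a = (36/7)/22 = 18/77.
Numerically: ≈ 0.23377.
(Since a = 22 > μ = 5.14286, the bound 18/77 is < 1 and informative.)

P[X ≥ 22] ≤ 18/77 ≈ 0.23377.


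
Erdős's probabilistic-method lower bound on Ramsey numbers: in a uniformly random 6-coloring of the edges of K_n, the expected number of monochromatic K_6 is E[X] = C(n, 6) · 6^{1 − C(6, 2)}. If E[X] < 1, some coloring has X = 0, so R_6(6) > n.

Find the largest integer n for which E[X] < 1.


We need C(n, 6) · 6^{1 − 15} < 1, i.e. C(n, 6) < 6^{15 − 1} = 78364164096.
Check values of n near the boundary:
  n = 192: C(192, 6) = 64300886496; 64300886496 < 78364164096? YES
  n = 193: C(193, 6) = 66364016544; 66364016544 < 78364164096? YES
  n = 194: C(194, 6) = 68482017072; 68482017072 < 78364164096? YES
  n = 195: C(195, 6) = 70656049360; 70656049360 < 78364164096? YES
  n = 196: C(196, 6) = 72887293024; 72887293024 < 78364164096? YES
  n = 197: C(197, 6) = 75176946208; 75176946208 < 78364164096? YES
  n = 198: C(198, 6) = 77526225777; 77526225777 < 78364164096? YES
  n = 199: C(199, 6) = 79936367511; 79936367511 < 78364164096? NO
  n = 200: C(200, 6) = 82408626300; 82408626300 < 78364164096? NO
  n = 201: C(201, 6) = 84944276340; 84944276340 < 78364164096? NO
The largest n with C(n, 6) < 78364164096 is n = 198 (where E[X] = 25842075259/26121388032 ≈ 0.98931). Hence R_6(6) > 198, i.e. R_6(6) ≥ 199.

Largest n = 198; hence R_6(6) > 198.


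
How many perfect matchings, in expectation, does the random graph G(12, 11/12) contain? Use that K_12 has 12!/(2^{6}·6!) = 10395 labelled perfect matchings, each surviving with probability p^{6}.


K_12 has 12!/(2^{6}·6!) = 10395 labelled perfect matchings.
For each such perfect matching H, let X_H = 1 if all 6 edges of H are present in G. Then P[X_H = 1] = p^{6} = (11/12)^{6} = 1771561/2985984.
Summing the indicators: E[X] = Σ_H E[X_H] = 10395 · p^{6} = 10395 · 1771561/2985984 = 682050985/110592.
Numerically: E[X] ≈ 6.17e+03.

E[X] = 10395 · (11/12)^{6} = 682050985/110592 ≈ 6.17e+03.


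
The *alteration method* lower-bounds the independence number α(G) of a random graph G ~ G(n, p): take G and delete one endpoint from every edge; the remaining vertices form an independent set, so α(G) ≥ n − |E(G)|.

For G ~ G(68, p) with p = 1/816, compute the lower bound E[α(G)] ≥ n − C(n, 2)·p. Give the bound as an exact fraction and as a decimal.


E[|E(G)|] = C(68, 2)·p = 2278 · (1/816) = 67/24.
E[α(G)] ≥ n − E[|E(G)|] = 68 − 67/24 = 1565/24.
Numerically: ≈ 65.208.
(This is only a lower bound; the true E[α(G)] may be larger.)

E[α(G)] ≥ 1565/24 ≈ 65.208.


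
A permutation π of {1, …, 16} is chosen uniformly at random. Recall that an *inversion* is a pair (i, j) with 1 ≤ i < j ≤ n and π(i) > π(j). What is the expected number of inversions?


Write X = Σ X_I over the C(16, 2) = 120 pairs i < j, with X_I the indicator of one inversion.
There are 120 indicators.
For each fixed pair i < j, the values π(i) and π(j) are two distinct elements of {1, …, 16} in uniformly random order; by symmetry P[π(i) > π(j)] = 1/2.
By linearity: E[X] = 120 · (1/2) = C(16, 2) · (1/2) = 120/2 = 60 ≈ 60.000000.

E[X] = 60 = 60.000000.


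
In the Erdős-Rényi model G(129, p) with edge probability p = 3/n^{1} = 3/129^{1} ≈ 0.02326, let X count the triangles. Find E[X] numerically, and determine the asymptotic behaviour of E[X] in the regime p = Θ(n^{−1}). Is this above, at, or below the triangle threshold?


Number of potential triangles: C(129, 3) = 349504.
Each occurs with probability p³ ≈ (0.02326)³ ≈ 1.257751e-05.
By linearity: E[X] = C(129, 3)·p³ ≈ 349504 · 1.257751e-05 ≈ 4.3959.
Here α = 1, so p = 3/n is exactly at the triangle threshold p ~ 1/n. Asymptotically E[X] → c³/6 = 3³/6 = 9/2 ≈ 4.5000, a bounded constant. In this regime the triangle count is asymptotically Poisson(c³/6).

E[X] ≈ 4.3959; in regime p = Θ(1/n^{1}) E[X] stays bounded (at the triangle threshold p ~ 1/n).


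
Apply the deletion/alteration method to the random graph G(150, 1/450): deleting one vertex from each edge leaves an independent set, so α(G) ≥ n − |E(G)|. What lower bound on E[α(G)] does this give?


E[|E(G)|] = C(150, 2)·p = 11175 · (1/450) = 149/6.
E[α(G)] ≥ n − E[|E(G)|] = 150 − 149/6 = 751/6.
Numerically: ≈ 125.166667.
(This is only a lower bound; the true E[α(G)] may be larger.)

E[α(G)] ≥ 751/6 ≈ 125.166667.


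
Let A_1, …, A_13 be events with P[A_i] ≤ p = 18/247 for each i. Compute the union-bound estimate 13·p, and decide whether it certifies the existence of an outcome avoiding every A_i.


Union bound: P[∪_{i=1}^{13} A_i] ≤ Σ_i P[A_i] ≤ 13·p = 13·(18/247) = 18/19.
Numerically: 18/19 ≈ 0.947368.
Is 18/19 < 1? YES.
Since P[∪ A_i] ≤ 18/19 < 1, the complement has P[∩ A_i^c] ≥ 1 − 18/19 = 1/19 > 0, so some outcome avoids every A_i.

13·p = 18/19 ≈ 0.947368; existence CERTIFIED by the union bound.


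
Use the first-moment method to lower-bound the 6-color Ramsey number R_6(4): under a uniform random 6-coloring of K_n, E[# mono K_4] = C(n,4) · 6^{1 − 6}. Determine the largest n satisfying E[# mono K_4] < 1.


We need C(n, 4) · 6^{1 − 6} < 1, i.e. C(n, 4) < 6^{6 − 1} = 7776.
Check values of n near the boundary:
  n = 21: C(21, 4) = 5985; 5985 < 7776? YES
  n = 22: C(22, 4) = 7315; 7315 < 7776? YES
  n = 23: C(23, 4) = 8855; 8855 < 7776? NO
The largest n with C(n, 4) < 7776 is n = 22 (where E[X] = 7315/7776 ≈ 0.941). Hence R_6(4) > 22, i.e. R_6(4) ≥ 23.

Largest n = 22; hence R_6(4) > 22.


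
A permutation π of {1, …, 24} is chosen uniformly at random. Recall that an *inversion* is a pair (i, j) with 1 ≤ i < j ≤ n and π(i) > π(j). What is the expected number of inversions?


Write X = Σ X_I over the C(24, 2) = 276 pairs i < j, with X_I the indicator of one inversion.
There are 276 indicators.
For each fixed pair i < j, the values π(i) and π(j) are two distinct elements of {1, …, 24} in uniformly random order; by symmetry P[π(i) > π(j)] = 1/2.
By linearity: E[X] = 276 · (1/2) = C(24, 2) · (1/2) = 276/2 = 138 ≈ 138.00000.

E[X] = 138 = 138.00000.


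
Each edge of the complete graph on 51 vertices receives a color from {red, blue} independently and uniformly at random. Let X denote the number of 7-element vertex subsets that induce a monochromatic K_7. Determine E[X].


Let X = Σ_S X_S over the C(51, 7) = 115775100 subsets S of size 7, where X_S = 1 if the K_7 on S is monochromatic.
For a fixed S, the K_7 on S has C(7, 2) = 21 edges. P[all 21 edges red] = (1/2)^21, and likewise for blue, so P[monochromatic] = 2·(1/2)^21 = 2^{1 − 21} = 1/1048576.
By linearity: E[X] = C(51, 7) · 2^{1 − 21} = 115775100 · 1/1048576 = 28943775/262144.
Numerically: E[X] ≈ 110.4117.

E[X] = C(51,7)·2^(1−C(7,2)) = 28943775/262144 ≈ 110.4117.


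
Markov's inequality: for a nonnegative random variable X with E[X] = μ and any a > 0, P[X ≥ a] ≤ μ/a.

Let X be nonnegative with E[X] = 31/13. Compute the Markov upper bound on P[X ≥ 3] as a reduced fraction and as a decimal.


μ = E[X] = 31/13, a = 3.
Markov: P[X ≥ 3] ≤ μ/a = (31/13)/3 = 31/39.
Numerically: ≈ 0.795.
(Since a = 3 > μ = 2.385, the bound 31/39 is < 1 and informative.)

P[X ≥ 3] ≤ 31/39 ≈ 0.795.


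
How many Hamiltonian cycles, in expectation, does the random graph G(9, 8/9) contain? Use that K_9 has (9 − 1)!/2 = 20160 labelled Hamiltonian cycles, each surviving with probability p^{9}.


K_9 has (9 − 1)!/2 = 20160 labelled Hamiltonian cycles.
For each such Hamiltonian cycle H, let X_H = 1 if all 9 edges of H are present in G. Then P[X_H = 1] = p^{9} = (8/9)^{9} = 134217728/387420489.
By linearity of expectation: E[X] = Σ_H E[X_H] = 20160 · p^{9} = 20160 · 134217728/387420489 = 300647710720/43046721.
Numerically: E[X] ≈ 6.98e+03.

E[X] = 20160 · (8/9)^{9} = 300647710720/43046721 ≈ 6.98e+03.


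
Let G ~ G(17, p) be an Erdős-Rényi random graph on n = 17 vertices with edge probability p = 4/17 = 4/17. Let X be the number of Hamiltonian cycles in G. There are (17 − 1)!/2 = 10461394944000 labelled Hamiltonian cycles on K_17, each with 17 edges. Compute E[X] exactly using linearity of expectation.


K_17 has (17 − 1)!/2 = 10461394944000 labelled Hamiltonian cycles.
For each such Hamiltonian cycle H, let X_H = 1 if all 17 edges of H are present in G. Then P[X_H = 1] = p^{17} = (4/17)^{17} = 17179869184/827240261886336764177.
Summing the indicators: E[X] = Σ_H E[X_H] = 10461394944000 · p^{17} = 10461394944000 · 17179869184/827240261886336764177 = 179725396620079005696000/827240261886336764177.
Numerically: E[X] ≈ 217.259.

E[X] = 10461394944000 · (4/17)^{17} = 179725396620079005696000/827240261886336764177 ≈ 217.259.


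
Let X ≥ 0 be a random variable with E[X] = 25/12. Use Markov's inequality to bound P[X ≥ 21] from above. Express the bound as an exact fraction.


μ = E[X] = 25/12, a = 21.
Markov: P[X ≥ 21] ≤ μ/a = (25/12)/21 = 25/252.
Numerically: ≈ 0.099206.
(Since a = 21 > μ = 2.083333, the bound 25/252 is < 1 and informative.)

P[X ≥ 21] ≤ 25/252 ≈ 0.099206.


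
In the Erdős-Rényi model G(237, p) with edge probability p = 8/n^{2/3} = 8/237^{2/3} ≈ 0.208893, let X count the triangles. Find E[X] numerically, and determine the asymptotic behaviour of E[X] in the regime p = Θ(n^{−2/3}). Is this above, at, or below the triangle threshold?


Number of potential triangles: C(237, 3) = 2190670.
Each occurs with probability p³ ≈ (0.208893)³ ≈ 9.11534832e-03.
By linearity: E[X] = C(237, 3)·p³ ≈ 2190670 · 9.11534832e-03 ≈ 19968.720113.
Since α = 2/3 < 1, p = c/n^{2/3} ≫ 1/n is above the triangle threshold p ~ 1/n. Asymptotically E[X] ~ (c³/6)·n^{3(1−α)} = (8³/6)·n^{1} → ∞; triangles are abundant w.h.p.

E[X] ≈ 19968.720113; in regime p = Θ(1/n^{2/3}) E[X] diverges (above the triangle threshold p ~ 1/n).


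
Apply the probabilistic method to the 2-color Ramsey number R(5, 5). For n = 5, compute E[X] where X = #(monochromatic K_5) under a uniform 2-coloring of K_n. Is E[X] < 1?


E[X] = C(5, 5) · 2^{1 − 10} = 1 · 2^{−9} = 1/512.
As a reduced fraction: E[X] = 1/512 ≈ 0.0020.
Is E[X] < 1? YES.
Since E[X] < 1, there exists a 2-coloring of K_{5} with no monochromatic K_5; hence R(5, 5) > 5.

E[X] = 1/512 ≈ 0.0020; E[X] < 1, so R(5, 5) > 5.


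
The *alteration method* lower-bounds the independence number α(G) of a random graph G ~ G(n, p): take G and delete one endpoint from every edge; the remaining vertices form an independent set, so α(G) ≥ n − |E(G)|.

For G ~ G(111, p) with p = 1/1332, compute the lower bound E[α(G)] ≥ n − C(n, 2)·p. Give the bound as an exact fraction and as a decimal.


E[|E(G)|] = C(111, 2)·p = 6105 · (1/1332) = 55/12.
E[α(G)] ≥ n − E[|E(G)|] = 111 − 55/12 = 1277/12.
Numerically: ≈ 106.4167.
(This is only a lower bound; the true E[α(G)] may be larger.)

E[α(G)] ≥ 1277/12 ≈ 106.4167.


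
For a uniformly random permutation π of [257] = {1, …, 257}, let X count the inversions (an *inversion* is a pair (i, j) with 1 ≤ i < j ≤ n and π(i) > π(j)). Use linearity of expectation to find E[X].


Write X = Σ X_I over the C(257, 2) = 32896 pairs i < j, with X_I the indicator of one inversion.
There are 32896 indicators.
For each fixed pair i < j, the values π(i) and π(j) are two distinct elements of {1, …, 257} in uniformly random order; by symmetry P[π(i) > π(j)] = 1/2.
By linearity: E[X] = 32896 · (1/2) = C(257, 2) · (1/2) = 32896/2 = 16448 ≈ 16448.00000.

E[X] = 16448 = 16448.00000.


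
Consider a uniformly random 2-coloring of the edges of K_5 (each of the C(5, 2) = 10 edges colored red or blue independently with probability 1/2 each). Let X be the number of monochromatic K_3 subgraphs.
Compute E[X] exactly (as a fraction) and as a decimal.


Let X = Σ_S X_S over the C(5, 3) = 10 subsets S of size 3, where X_S = 1 if the K_3 on S is monochromatic.
For a fixed S, the K_3 on S has C(3, 2) = 3 edges. P[all 3 edges red] = (1/2)^3, and likewise for blue, so P[monochromatic] = 2·(1/2)^3 = 2^{1 − 3} = 1/4.
By linearity of expectation: E[X] = C(5, 3) · 2^{1 − 3} = 10 · 1/4 = 5/2.
Numerically: E[X] ≈ 2.50000.

E[X] = C(5,3)·2^(1−C(3,2)) = 5/2 ≈ 2.50000.


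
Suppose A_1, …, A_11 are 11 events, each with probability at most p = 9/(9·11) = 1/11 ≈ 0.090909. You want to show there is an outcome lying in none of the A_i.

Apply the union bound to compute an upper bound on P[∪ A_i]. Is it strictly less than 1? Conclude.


Union bound: P[∪_{i=1}^{11} A_i] ≤ Σ_i P[A_i] ≤ 11·p = 11·(1/11) = 1.
Numerically: 1 ≈ 1.000000.
Is 1 < 1? NO.
Since the bound 1 is ≥ 1, the union bound is uninformative here; it does NOT by itself certify existence.

11·p = 1 ≈ 1.000000; existence NOT certified by the union bound.


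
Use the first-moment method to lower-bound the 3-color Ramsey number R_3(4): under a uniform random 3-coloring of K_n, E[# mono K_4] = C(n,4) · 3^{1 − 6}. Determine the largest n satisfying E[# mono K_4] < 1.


We need C(n, 4) · 3^{1 − 6} < 1, i.e. C(n, 4) < 3^{6 − 1} = 243.
Check values of n near the boundary:
  n = 6: C(6, 4) = 15; 15 < 243? YES
  n = 7: C(7, 4) = 35; 35 < 243? YES
  n = 8: C(8, 4) = 70; 70 < 243? YES
  n = 9: C(9, 4) = 126; 126 < 243? YES
  n = 10: C(10, 4) = 210; 210 < 243? YES
  n = 11: C(11, 4) = 330; 330 < 243? NO
The largest n with C(n, 4) < 243 is n = 10 (where E[X] = 70/81 ≈ 0.86420). Hence R_3(4) > 10, i.e. R_3(4) ≥ 11.

Largest n = 10; hence R_3(4) > 10.


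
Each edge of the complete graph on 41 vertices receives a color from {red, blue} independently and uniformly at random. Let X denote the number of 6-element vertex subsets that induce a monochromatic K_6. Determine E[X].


Let X = Σ_S X_S over the C(41, 6) = 4496388 subsets S of size 6, where X_S = 1 if the K_6 on S is monochromatic.
For a fixed S, the K_6 on S has C(6, 2) = 15 edges. P[all 15 edges red] = (1/2)^15, and likewise for blue, so P[monochromatic] = 2·(1/2)^15 = 2^{1 − 15} = 1/16384.
By linearity: E[X] = C(41, 6) · 2^{1 − 15} = 4496388 · 1/16384 = 1124097/4096.
Numerically: E[X] ≈ 274.43774.

E[X] = C(41,6)·2^(1−C(6,2)) = 1124097/4096 ≈ 274.43774.


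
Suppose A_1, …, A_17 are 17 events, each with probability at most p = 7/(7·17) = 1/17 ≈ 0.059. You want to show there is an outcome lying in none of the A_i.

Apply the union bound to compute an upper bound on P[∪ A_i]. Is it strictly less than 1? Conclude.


Union bound: P[∪_{i=1}^{17} A_i] ≤ Σ_i P[A_i] ≤ 17·p = 17·(1/17) = 1.
Numerically: 1 ≈ 1.000.
Is 1 < 1? NO.
Since the bound 1 is ≥ 1, the union bound is uninformative here; it does NOT by itself certify existence.

17·p = 1 ≈ 1.000; existence NOT certified by the union bound.


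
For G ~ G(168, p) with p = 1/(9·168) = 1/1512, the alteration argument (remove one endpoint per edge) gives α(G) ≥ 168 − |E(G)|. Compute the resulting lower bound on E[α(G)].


E[|E(G)|] = C(168, 2)·p = 14028 · (1/1512) = 167/18.
E[α(G)] ≥ n − E[|E(G)|] = 168 − 167/18 = 2857/18.
Numerically: ≈ 158.722.
(This is only a lower bound; the true E[α(G)] may be larger.)

E[α(G)] ≥ 2857/18 ≈ 158.722.


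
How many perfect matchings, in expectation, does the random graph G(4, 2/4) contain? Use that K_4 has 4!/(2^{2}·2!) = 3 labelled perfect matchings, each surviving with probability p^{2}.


K_4 has 4!/(2^{2}·2!) = 3 labelled perfect matchings.
For each such perfect matching H, let X_H = 1 if all 2 edges of H are present in G. Then P[X_H = 1] = p^{2} = (1/2)^{2} = 1/4.
Summing the indicators: E[X] = Σ_H E[X_H] = 3 · p^{2} = 3 · 1/4 = 3/4.
Numerically: E[X] ≈ 0.75.

E[X] = 3 · (1/2)^{2} = 3/4 ≈ 0.75.


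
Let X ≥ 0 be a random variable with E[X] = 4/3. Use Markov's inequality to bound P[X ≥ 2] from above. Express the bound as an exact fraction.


μ = E[X] = 4/3, a = 2.
Markov: P[X ≥ 2] ≤ μ/a = (4/3)/2 = 2/3.
Numerically: ≈ 0.666667.
(Since a = 2 > μ = 1.333333, the bound 2/3 is < 1 and informative.)

P[X ≥ 2] ≤ 2/3 ≈ 0.666667.


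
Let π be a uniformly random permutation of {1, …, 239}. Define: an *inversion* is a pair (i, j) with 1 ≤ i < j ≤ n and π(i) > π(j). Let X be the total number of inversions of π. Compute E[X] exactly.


Write X = Σ X_I over the C(239, 2) = 28441 pairs i < j, with X_I the indicator of one inversion.
There are 28441 indicators.
For each fixed pair i < j, the values π(i) and π(j) are two distinct elements of {1, …, 239} in uniformly random order; by symmetry P[π(i) > π(j)] = 1/2.
By linearity: E[X] = 28441 · (1/2) = C(239, 2) · (1/2) = 28441/2 = 28441/2 ≈ 14220.500000.

E[X] = 28441/2 = 14220.500000.


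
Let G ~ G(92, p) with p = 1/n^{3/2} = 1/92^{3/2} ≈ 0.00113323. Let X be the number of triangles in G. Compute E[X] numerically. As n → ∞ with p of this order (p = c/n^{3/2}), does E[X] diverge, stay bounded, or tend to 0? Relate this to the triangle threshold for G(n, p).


Number of potential triangles: C(92, 3) = 125580.
Each occurs with probability p³ ≈ (0.00113323)³ ≈ 1.45530753e-09.
By linearity: E[X] = C(92, 3)·p³ ≈ 125580 · 1.45530753e-09 ≈ 0.000183.
Since α = 3/2 > 1, p = c/n^{3/2} = o(1/n) is below the triangle threshold p ~ 1/n. Asymptotically E[X] ~ (c³/6)·n^{3(1−α)} = (1³/6)·n^{-1.5} → 0, so by Markov's inequality G has no triangles w.h.p.

E[X] ≈ 0.000183; in regime p = Θ(1/n^{3/2}) E[X] tends to 0 (below the triangle threshold p ~ 1/n).


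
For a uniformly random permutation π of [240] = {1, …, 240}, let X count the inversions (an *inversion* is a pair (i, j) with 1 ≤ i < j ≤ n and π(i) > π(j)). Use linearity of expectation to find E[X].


Write X = Σ X_I over the C(240, 2) = 28680 pairs i < j, with X_I the indicator of one inversion.
There are 28680 indicators.
For each fixed pair i < j, the values π(i) and π(j) are two distinct elements of {1, …, 240} in uniformly random order; by symmetry P[π(i) > π(j)] = 1/2.
By linearity: E[X] = 28680 · (1/2) = C(240, 2) · (1/2) = 28680/2 = 14340 ≈ 14340.000000.

E[X] = 14340 = 14340.000000.


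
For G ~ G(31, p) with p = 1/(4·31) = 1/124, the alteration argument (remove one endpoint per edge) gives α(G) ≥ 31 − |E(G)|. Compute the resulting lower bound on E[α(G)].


E[|E(G)|] = C(31, 2)·p = 465 · (1/124) = 15/4.
E[α(G)] ≥ n − E[|E(G)|] = 31 − 15/4 = 109/4.
Numerically: ≈ 27.250000.
(This is only a lower bound; the true E[α(G)] may be larger.)

E[α(G)] ≥ 109/4 ≈ 27.250000.


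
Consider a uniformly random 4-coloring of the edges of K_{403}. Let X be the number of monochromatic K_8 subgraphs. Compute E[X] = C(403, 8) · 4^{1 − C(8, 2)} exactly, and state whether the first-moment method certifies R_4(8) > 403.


E[X] = C(403, 8) · 4^{1 − 28} = 16090020602228430 · 4^{−27} = 16090020602228430/18014398509481984.
As a reduced fraction: E[X] = 8045010301114215/9007199254740992 ≈ 0.893.
Is E[X] < 1? YES.
Since E[X] < 1, there exists a 4-coloring of K_{403} with no monochromatic K_8; hence R_4(8) > 403.

E[X] = 8045010301114215/9007199254740992 ≈ 0.893; E[X] < 1, so R_4(8) > 403.


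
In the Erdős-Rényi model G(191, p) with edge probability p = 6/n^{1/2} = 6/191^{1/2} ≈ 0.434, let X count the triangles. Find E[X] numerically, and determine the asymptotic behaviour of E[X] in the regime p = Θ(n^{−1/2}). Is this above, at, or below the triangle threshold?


Number of potential triangles: C(191, 3) = 1143135.
Each occurs with probability p³ ≈ (0.434)³ ≈ 8.18283e-02.
By linearity: E[X] = C(191, 3)·p³ ≈ 1143135 · 8.18283e-02 ≈ 93540.831.
Since α = 1/2 < 1, p = c/n^{1/2} ≫ 1/n is above the triangle threshold p ~ 1/n. Asymptotically E[X] ~ (c³/6)·n^{3(1−α)} = (6³/6)·n^{1.5} → ∞; triangles are abundant w.h.p.

E[X] ≈ 93540.831; in regime p = Θ(1/n^{1/2}) E[X] diverges (above the triangle threshold p ~ 1/n).


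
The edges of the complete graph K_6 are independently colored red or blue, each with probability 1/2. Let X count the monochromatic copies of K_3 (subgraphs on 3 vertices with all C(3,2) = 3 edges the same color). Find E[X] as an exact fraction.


Let X = Σ_S X_S over the C(6, 3) = 20 subsets S of size 3, where X_S = 1 if the K_3 on S is monochromatic.
For a fixed S, the K_3 on S has C(3, 2) = 3 edges. P[all 3 edges red] = (1/2)^3, and likewise for blue, so P[monochromatic] = 2·(1/2)^3 = 2^{1 − 3} = 1/4.
By linearity of expectation: E[X] = C(6, 3) · 2^{1 − 3} = 20 · 1/4 = 5.
Numerically: E[X] ≈ 5.00000.

E[X] = C(6,3)·2^(1−C(3,2)) = 5 ≈ 5.00000.


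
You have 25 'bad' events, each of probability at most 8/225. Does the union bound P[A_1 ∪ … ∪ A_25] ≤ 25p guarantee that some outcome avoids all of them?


Union bound: P[∪_{i=1}^{25} A_i] ≤ Σ_i P[A_i] ≤ 25·p = 25·(8/225) = 8/9.
Numerically: 8/9 ≈ 0.88889.
Is 8/9 < 1? YES.
Since P[∪ A_i] ≤ 8/9 < 1, the complement has P[∩ A_i^c] ≥ 1 − 8/9 = 1/9 > 0, so some outcome avoids every A_i.

25·p = 8/9 ≈ 0.88889; existence CERTIFIED by the union bound.


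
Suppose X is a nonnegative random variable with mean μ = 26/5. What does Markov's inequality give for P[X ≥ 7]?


μ = E[X] = 26/5, a = 7.
Markov: P[X ≥ 7] ≤ μ/a = (26/5)/7 = 26/35.
Numerically: ≈ 0.74286.
(Since a = 7 > μ = 5.20000, the bound 26/35 is < 1 and informative.)

P[X ≥ 7] ≤ 26/35 ≈ 0.74286.


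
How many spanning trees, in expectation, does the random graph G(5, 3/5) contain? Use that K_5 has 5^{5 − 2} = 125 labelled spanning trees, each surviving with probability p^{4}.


K_5 has 5^{5 − 2} = 125 labelled spanning trees.
For each such spanning tree H, let X_H = 1 if all 4 edges of H are present in G. Then P[X_H = 1] = p^{4} = (3/5)^{4} = 81/625.
By linearity: E[X] = Σ_H E[X_H] = 125 · p^{4} = 125 · 81/625 = 81/5.
Numerically: E[X] ≈ 16.2.

E[X] = 125 · (3/5)^{4} = 81/5 ≈ 16.2.


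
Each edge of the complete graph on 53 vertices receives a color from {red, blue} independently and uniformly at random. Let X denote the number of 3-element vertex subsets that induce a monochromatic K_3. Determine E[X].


Let X = Σ_S X_S over the C(53, 3) = 23426 subsets S of size 3, where X_S = 1 if the K_3 on S is monochromatic.
For a fixed S, the K_3 on S has C(3, 2) = 3 edges. P[all 3 edges red] = (1/2)^3, and likewise for blue, so P[monochromatic] = 2·(1/2)^3 = 2^{1 − 3} = 1/4.
By linearity of expectation: E[X] = C(53, 3) · 2^{1 − 3} = 23426 · 1/4 = 11713/2.
Numerically: E[X] ≈ 5856.5000.

E[X] = C(53,3)·2^(1−C(3,2)) = 11713/2 ≈ 5856.5000.


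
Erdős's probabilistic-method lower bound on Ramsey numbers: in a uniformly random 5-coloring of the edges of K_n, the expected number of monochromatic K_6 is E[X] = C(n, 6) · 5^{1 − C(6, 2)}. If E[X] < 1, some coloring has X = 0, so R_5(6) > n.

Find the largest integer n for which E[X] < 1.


We need C(n, 6) · 5^{1 − 15} < 1, i.e. C(n, 6) < 5^{15 − 1} = 6103515625.
Check values of n near the boundary:
  n = 127: C(127, 6) = 5169379425; 5169379425 < 6103515625? YES
  n = 128: C(128, 6) = 5423611200; 5423611200 < 6103515625? YES
  n = 129: C(129, 6) = 5688177600; 5688177600 < 6103515625? YES
  n = 130: C(130, 6) = 5963412000; 5963412000 < 6103515625? YES
  n = 131: C(131, 6) = 6249655776; 6249655776 < 6103515625? NO
  n = 132: C(132, 6) = 6547258432; 6547258432 < 6103515625? NO
The largest n with C(n, 6) < 6103515625 is n = 130 (where E[X] = 47707296/48828125 ≈ 0.9770). Hence R_5(6) > 130, i.e. R_5(6) ≥ 131.

Largest n = 130; hence R_5(6) > 130.


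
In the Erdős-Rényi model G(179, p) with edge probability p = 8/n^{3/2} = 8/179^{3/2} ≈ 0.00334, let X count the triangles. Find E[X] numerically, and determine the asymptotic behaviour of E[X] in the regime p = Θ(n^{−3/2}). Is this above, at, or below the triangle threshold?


Number of potential triangles: C(179, 3) = 939929.
Each occurs with probability p³ ≈ (0.00334)³ ≈ 3.72762e-08.
By linearity: E[X] = C(179, 3)·p³ ≈ 939929 · 3.72762e-08 ≈ 0.035.
Since α = 3/2 > 1, p = c/n^{3/2} = o(1/n) is below the triangle threshold p ~ 1/n. Asymptotically E[X] ~ (c³/6)·n^{3(1−α)} = (8³/6)·n^{-1.5} → 0, so by Markov's inequality G has no triangles w.h.p.

E[X] ≈ 0.035; in regime p = Θ(1/n^{3/2}) E[X] tends to 0 (below the triangle threshold p ~ 1/n).


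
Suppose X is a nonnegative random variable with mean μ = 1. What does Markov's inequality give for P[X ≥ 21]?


μ = E[X] = 1, a = 21.
Markov: P[X ≥ 21] ≤ μ/a = (1)/21 = 1/21.
Numerically: ≈ 0.0476.
(Since a = 21 > μ = 1.0000, the bound 1/21 is < 1 and informative.)

P[X ≥ 21] ≤ 1/21 ≈ 0.0476.


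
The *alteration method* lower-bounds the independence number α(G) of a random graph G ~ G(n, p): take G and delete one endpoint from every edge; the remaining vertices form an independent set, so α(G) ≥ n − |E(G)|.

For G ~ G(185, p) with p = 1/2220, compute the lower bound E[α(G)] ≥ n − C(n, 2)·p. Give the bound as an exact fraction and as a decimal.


E[|E(G)|] = C(185, 2)·p = 17020 · (1/2220) = 23/3.
E[α(G)] ≥ n − E[|E(G)|] = 185 − 23/3 = 532/3.
Numerically: ≈ 177.3333.
(This is only a lower bound; the true E[α(G)] may be larger.)

E[α(G)] ≥ 532/3 ≈ 177.3333.


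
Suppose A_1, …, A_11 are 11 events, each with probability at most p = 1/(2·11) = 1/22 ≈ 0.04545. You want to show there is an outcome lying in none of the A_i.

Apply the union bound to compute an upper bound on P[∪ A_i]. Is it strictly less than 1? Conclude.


Union bound: P[∪_{i=1}^{11} A_i] ≤ Σ_i P[A_i] ≤ 11·p = 11·(1/22) = 1/2.
Numerically: 1/2 ≈ 0.50000.
Is 1/2 < 1? YES.
Since P[∪ A_i] ≤ 1/2 < 1, the complement has P[∩ A_i^c] ≥ 1 − 1/2 = 1/2 > 0, so some outcome avoids every A_i.

11·p = 1/2 ≈ 0.50000; existence CERTIFIED by the union bound.


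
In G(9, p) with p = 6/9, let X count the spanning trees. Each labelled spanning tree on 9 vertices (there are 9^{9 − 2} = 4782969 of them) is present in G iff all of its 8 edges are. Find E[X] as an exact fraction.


K_9 has 9^{9 − 2} = 4782969 labelled spanning trees.
For each such spanning tree H, let X_H = 1 if all 8 edges of H are present in G. Then P[X_H = 1] = p^{8} = (2/3)^{8} = 256/6561.
Summing the indicators: E[X] = Σ_H E[X_H] = 4782969 · p^{8} = 4782969 · 256/6561 = 186624.
Numerically: E[X] ≈ 1.8662e+05.

E[X] = 4782969 · (2/3)^{8} = 186624 ≈ 1.8662e+05.


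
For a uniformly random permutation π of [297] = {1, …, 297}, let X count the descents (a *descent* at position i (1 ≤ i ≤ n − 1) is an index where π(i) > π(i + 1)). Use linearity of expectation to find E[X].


Write X = Σ X_I over i = 1, …, 296, with X_I the indicator of one descent.
There are 296 indicators.
For each fixed i, the pair (π(i), π(i+1)) is a uniformly random ordered pair of distinct values from {1, …, 297}; by symmetry P[π(i) > π(i+1)] = 1/2.
By linearity: E[X] = 296 · (1/2) = (297 − 1) · (1/2) = 148 ≈ 148.0000.

E[X] = 148 = 148.0000.


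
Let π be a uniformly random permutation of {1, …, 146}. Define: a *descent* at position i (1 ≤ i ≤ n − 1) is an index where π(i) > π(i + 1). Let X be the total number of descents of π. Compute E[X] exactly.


Write X = Σ X_I over i = 1, …, 145, with X_I the indicator of one descent.
There are 145 indicators.
For each fixed i, the pair (π(i), π(i+1)) is a uniformly random ordered pair of distinct values from {1, …, 146}; by symmetry P[π(i) > π(i+1)] = 1/2.
By linearity: E[X] = 145 · (1/2) = (146 − 1) · (1/2) = 145/2 ≈ 72.50000.

E[X] = 145/2 = 72.50000.


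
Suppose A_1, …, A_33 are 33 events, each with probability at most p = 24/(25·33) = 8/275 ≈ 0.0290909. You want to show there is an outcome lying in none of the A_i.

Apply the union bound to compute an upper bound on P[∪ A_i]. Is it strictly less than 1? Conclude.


Union bound: P[∪_{i=1}^{33} A_i] ≤ Σ_i P[A_i] ≤ 33·p = 33·(8/275) = 24/25.
Numerically: 24/25 ≈ 0.9600000.
Is 24/25 < 1? YES.
Since P[∪ A_i] ≤ 24/25 < 1, the complement has P[∩ A_i^c] ≥ 1 − 24/25 = 1/25 > 0, so some outcome avoids every A_i.

33·p = 24/25 ≈ 0.9600000; existence CERTIFIED by the union bound.


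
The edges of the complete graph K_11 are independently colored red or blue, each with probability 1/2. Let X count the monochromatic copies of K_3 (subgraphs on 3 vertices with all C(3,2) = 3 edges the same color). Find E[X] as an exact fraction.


Let X = Σ_S X_S over the C(11, 3) = 165 subsets S of size 3, where X_S = 1 if the K_3 on S is monochromatic.
For a fixed S, the K_3 on S has C(3, 2) = 3 edges. P[all 3 edges red] = (1/2)^3, and likewise for blue, so P[monochromatic] = 2·(1/2)^3 = 2^{1 − 3} = 1/4.
By linearity of expectation: E[X] = C(11, 3) · 2^{1 − 3} = 165 · 1/4 = 165/4.
Numerically: E[X] ≈ 41.250000.

E[X] = C(11,3)·2^(1−C(3,2)) = 165/4 ≈ 41.250000.


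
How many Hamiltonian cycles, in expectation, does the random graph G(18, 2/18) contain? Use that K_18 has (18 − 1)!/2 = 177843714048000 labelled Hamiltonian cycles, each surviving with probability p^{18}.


K_18 has (18 − 1)!/2 = 177843714048000 labelled Hamiltonian cycles.
For each such Hamiltonian cycle H, let X_H = 1 if all 18 edges of H are present in G. Then P[X_H = 1] = p^{18} = (1/9)^{18} = 1/150094635296999121.
Summing the indicators: E[X] = Σ_H E[X_H] = 177843714048000 · p^{18} = 177843714048000 · 1/150094635296999121 = 243955712000/205891132094649.
Numerically: E[X] ≈ 0.00118.

E[X] = 177843714048000 · (1/9)^{18} = 243955712000/205891132094649 ≈ 0.00118.


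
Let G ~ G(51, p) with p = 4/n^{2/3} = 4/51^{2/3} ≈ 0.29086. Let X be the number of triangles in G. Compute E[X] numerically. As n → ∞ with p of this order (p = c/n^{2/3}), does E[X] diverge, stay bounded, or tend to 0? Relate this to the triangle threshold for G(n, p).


Number of potential triangles: C(51, 3) = 20825.
Each occurs with probability p³ ≈ (0.29086)³ ≈ 2.4605921e-02.
By linearity: E[X] = C(51, 3)·p³ ≈ 20825 · 2.4605921e-02 ≈ 512.41830.
Since α = 2/3 < 1, p = c/n^{2/3} ≫ 1/n is above the triangle threshold p ~ 1/n. Asymptotically E[X] ~ (c³/6)·n^{3(1−α)} = (4³/6)·n^{1} → ∞; triangles are abundant w.h.p.

E[X] ≈ 512.41830; in regime p = Θ(1/n^{2/3}) E[X] diverges (above the triangle threshold p ~ 1/n).


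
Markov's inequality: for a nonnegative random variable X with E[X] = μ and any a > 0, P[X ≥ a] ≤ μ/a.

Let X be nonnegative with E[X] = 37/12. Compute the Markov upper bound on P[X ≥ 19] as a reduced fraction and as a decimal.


μ = E[X] = 37/12, a = 19.
Markov: P[X ≥ 19] ≤ μ/a = (37/12)/19 = 37/228.
Numerically: ≈ 0.16228.
(Since a = 19 > μ = 3.08333, the bound 37/228 is < 1 and informative.)

P[X ≥ 19] ≤ 37/228 ≈ 0.16228.


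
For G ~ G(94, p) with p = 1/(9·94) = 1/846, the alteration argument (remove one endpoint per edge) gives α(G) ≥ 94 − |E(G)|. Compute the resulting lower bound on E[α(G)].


E[|E(G)|] = C(94, 2)·p = 4371 · (1/846) = 31/6.
E[α(G)] ≥ n − E[|E(G)|] = 94 − 31/6 = 533/6.
Numerically: ≈ 88.8333.
(This is only a lower bound; the true E[α(G)] may be larger.)

E[α(G)] ≥ 533/6 ≈ 88.8333.


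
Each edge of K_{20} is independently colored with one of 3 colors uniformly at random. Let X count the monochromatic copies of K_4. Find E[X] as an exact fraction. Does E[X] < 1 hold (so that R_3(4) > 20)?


E[X] = C(20, 4) · 3^{1 − 6} = 4845 · 3^{−5} = 4845/243.
As a reduced fraction: E[X] = 1615/81 ≈ 19.93827.
Is E[X] < 1? NO.
Since E[X] ≥ 1, the first-moment bound is inconclusive at n = 20; it does NOT by itself certify R_3(4) > 20.

E[X] = 1615/81 ≈ 19.93827; E[X] ≥ 1; first-moment method inconclusive here.


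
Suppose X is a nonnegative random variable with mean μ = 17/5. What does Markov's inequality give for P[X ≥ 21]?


μ = E[X] = 17/5, a = 21.
Markov: P[X ≥ 21] ≤ μ/a = (17/5)/21 = 17/105.
Numerically: ≈ 0.1619.
(Since a = 21 > μ = 3.4000, the bound 17/105 is < 1 and informative.)

P[X ≥ 21] ≤ 17/105 ≈ 0.1619.


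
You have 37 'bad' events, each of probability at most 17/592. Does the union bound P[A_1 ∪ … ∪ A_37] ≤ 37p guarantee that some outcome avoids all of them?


Union bound: P[∪_{i=1}^{37} A_i] ≤ Σ_i P[A_i] ≤ 37·p = 37·(17/592) = 17/16.
Numerically: 17/16 ≈ 1.06250.
Is 17/16 < 1? NO.
Since the bound 17/16 is ≥ 1, the union bound is uninformative here; it does NOT by itself certify existence.

37·p = 17/16 ≈ 1.06250; existence NOT certified by the union bound.


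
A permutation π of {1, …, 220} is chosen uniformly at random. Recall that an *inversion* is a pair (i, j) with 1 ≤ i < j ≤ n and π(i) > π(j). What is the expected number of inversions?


Write X = Σ X_I over the C(220, 2) = 24090 pairs i < j, with X_I the indicator of one inversion.
There are 24090 indicators.
For each fixed pair i < j, the values π(i) and π(j) are two distinct elements of {1, …, 220} in uniformly random order; by symmetry P[π(i) > π(j)] = 1/2.
By linearity: E[X] = 24090 · (1/2) = C(220, 2) · (1/2) = 24090/2 = 12045 ≈ 12045.00000.

E[X] = 12045 = 12045.00000.


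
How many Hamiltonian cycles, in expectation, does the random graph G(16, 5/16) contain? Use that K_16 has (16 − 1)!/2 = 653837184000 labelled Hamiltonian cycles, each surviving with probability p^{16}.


K_16 has (16 − 1)!/2 = 653837184000 labelled Hamiltonian cycles.
For each such Hamiltonian cycle H, let X_H = 1 if all 16 edges of H are present in G. Then P[X_H = 1] = p^{16} = (5/16)^{16} = 152587890625/18446744073709551616.
By linearity: E[X] = Σ_H E[X_H] = 653837184000 · p^{16} = 653837184000 · 152587890625/18446744073709551616 = 97429332733154296875/18014398509481984.
Numerically: E[X] ≈ 5408.4.

E[X] = 653837184000 · (5/16)^{16} = 97429332733154296875/18014398509481984 ≈ 5408.4.


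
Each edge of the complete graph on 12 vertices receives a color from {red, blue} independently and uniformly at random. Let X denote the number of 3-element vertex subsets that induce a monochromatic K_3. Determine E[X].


Let X = Σ_S X_S over the C(12, 3) = 220 subsets S of size 3, where X_S = 1 if the K_3 on S is monochromatic.
For a fixed S, the K_3 on S has C(3, 2) = 3 edges. P[all 3 edges red] = (1/2)^3, and likewise for blue, so P[monochromatic] = 2·(1/2)^3 = 2^{1 − 3} = 1/4.
Summing: E[X] = C(12, 3) · 2^{1 − 3} = 220 · 1/4 = 55.
Numerically: E[X] ≈ 55.000000.

E[X] = C(12,3)·2^(1−C(3,2)) = 55 ≈ 55.000000.


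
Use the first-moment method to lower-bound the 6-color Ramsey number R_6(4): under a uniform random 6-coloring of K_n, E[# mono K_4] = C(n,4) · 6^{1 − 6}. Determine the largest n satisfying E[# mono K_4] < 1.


We need C(n, 4) · 6^{1 − 6} < 1, i.e. C(n, 4) < 6^{6 − 1} = 7776.
Check values of n near the boundary:
  n = 16: C(16, 4) = 1820; 1820 < 7776? YES
  n = 17: C(17, 4) = 2380; 2380 < 7776? YES
  n = 18: C(18, 4) = 3060; 3060 < 7776? YES
  n = 19: C(19, 4) = 3876; 3876 < 7776? YES
  n = 20: C(20, 4) = 4845; 4845 < 7776? YES
  n = 21: C(21, 4) = 5985; 5985 < 7776? YES
  n = 22: C(22, 4) = 7315; 7315 < 7776? YES
  n = 23: C(23, 4) = 8855; 8855 < 7776? NO
The largest n with C(n, 4) < 7776 is n = 22 (where E[X] = 7315/7776 ≈ 0.9407150). Hence R_6(4) > 22, i.e. R_6(4) ≥ 23.

Largest n = 22; hence R_6(4) > 22.
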